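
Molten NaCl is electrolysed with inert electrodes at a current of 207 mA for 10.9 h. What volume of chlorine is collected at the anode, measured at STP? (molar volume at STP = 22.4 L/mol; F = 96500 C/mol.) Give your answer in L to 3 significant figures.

Q = It = 0.207 × 39240 = 8123 C
n(e⁻) = Q/F = 8123/96500 = 0.08418 mol
2Cl⁻ → Cl₂ + 2e⁻, so n(Cl₂) = 0.08418 / 2 = 0.04209 mol
V = 0.04209 × 22.4 = 0.9428 L

0.943 L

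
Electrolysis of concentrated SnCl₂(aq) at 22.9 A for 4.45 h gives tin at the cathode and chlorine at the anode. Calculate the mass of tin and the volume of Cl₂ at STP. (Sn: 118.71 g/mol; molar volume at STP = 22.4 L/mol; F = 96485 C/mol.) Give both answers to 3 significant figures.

Q = 22.9 × 16020 = 3.669×10^5 C; n(e⁻) = 3.669×10^5 / 96485 = 3.803 mol
Cathode: Sn²⁺ + 2e⁻ → Sn → n(Sn) = 3.803/2 = 1.902 mol → 226 g
Anode: 2Cl⁻ → Cl₂ + 2e⁻ → n(Cl₂) = 3.803/2 = 1.902 mol → 42.6 L

226 g Sn; 42.6 L Cl₂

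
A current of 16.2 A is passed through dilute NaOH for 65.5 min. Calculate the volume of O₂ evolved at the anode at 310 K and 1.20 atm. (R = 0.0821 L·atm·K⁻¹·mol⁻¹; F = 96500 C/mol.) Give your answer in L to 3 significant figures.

Charge passed = 16.2 × 3930 = 63670 C
Moles of electrons = 63670 / 96500 = 0.6598 mol
2H₂O → O₂ + 4H⁺ + 4e⁻, so n(O₂) = 0.6598 / 4 = 0.1650 mol
V = nRT/P = 0.1650 × 0.0821 × 310 / 1.20 = 3.500 L

3.50 L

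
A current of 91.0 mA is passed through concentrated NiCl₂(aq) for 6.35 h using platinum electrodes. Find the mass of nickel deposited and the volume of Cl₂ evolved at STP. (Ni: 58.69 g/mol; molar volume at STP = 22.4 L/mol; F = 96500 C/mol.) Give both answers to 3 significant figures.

Q = 0.0910 × 22860 = 2080 C; n(e⁻) = 2080 / 96500 = 0.02155 mol
Cathode: Ni²⁺ + 2e⁻ → Ni → n(Ni) = 0.02155/2 = 0.01078 mol → 0.633 g
Anode: 2Cl⁻ → Cl₂ + 2e⁻ → n(Cl₂) = 0.02155/2 = 0.01078 mol → 0.241 L

0.633 g Ni; 0.241 L Cl₂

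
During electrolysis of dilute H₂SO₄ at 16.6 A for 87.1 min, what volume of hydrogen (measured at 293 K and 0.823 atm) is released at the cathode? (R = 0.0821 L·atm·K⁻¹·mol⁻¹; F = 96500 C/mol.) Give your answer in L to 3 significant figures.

13.1 L

Q = 16.6 A × 5226 s = 86750 C
Moles of electrons = 86750 / 96500 = 0.8990 mol
2H⁺ + 2e⁻ → H₂, so n(H₂) = 0.8990 / 2 = 0.4495 mol
V = nRT/P = 0.4495 × 0.0821 × 293 / 0.823 = 13.14 L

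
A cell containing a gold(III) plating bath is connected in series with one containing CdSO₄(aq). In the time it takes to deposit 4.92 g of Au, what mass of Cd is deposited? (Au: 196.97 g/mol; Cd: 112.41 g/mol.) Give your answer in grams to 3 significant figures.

n(Au) = 4.92 / 196.97 = 0.02498 mol
Au³⁺ + 3e⁻ → Au, so n(e⁻) = 3 × 0.02498 = 0.07494 mol
The cells are in series, so the same charge (and hence the same n(e⁻) = 0.07494 mol) passes through both.
Cd²⁺ + 2e⁻ → Cd, so n(Cd) = 0.07494 / 2 = 0.03747 mol
m(Cd) = 0.03747 × 112.41 = 4.21 g

4.21 g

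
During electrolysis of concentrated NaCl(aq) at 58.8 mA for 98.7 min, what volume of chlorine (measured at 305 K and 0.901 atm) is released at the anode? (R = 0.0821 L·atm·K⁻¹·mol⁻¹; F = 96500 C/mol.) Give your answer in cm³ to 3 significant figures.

Q = It = 0.0588 × 5922 = 348.2 C
n(e⁻) = 348.2 / 96500 = 0.003608 mol
2Cl⁻ → Cl₂ + 2e⁻, so n(Cl₂) = 0.003608 / 2 = 0.001804 mol
V = nRT/P = 0.001804 × 0.0821 × 305 / 0.901 = 0.05014 L
= 50.1 cm³

50.1 cm³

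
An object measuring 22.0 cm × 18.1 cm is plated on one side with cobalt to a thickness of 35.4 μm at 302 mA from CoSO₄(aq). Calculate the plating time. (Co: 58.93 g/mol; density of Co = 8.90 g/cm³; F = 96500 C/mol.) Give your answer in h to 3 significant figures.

37.8 h

Plated area = 22.0 × 18.1 = 398.2 cm²
Volume = 398.2 × 35.4×10⁻⁴ cm = 1.410 cm³
m(Co) = 1.410 × 8.90 = 12.55 g
n(Co) = 12.55 / 58.93 = 0.2130 mol; n(e⁻) = 2 × 0.2130 = 0.4260 mol
Q = 0.4260 × 96500 = 41110 C
t = 41110 / 0.302 = 1.361×10^5 s = 37.8 h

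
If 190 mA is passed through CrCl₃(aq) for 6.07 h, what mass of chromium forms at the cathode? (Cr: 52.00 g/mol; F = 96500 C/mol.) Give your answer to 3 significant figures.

Q = 0.190 A × 21852 s = 4152 C
n(e⁻) = Q/F = 4152/96500 = 0.04303 mol
Cr³⁺ + 3e⁻ → Cr, so n(Cr) = 0.04303 / 3 = 0.01434 mol
m = 0.01434 × 52.00 = 0.746 g

0.746 g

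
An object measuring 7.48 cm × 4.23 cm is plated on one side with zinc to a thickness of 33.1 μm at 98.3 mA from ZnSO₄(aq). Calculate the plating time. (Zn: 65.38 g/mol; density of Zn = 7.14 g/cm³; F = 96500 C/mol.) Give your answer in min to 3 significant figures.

Plated area = 7.48 × 4.23 = 31.64 cm²
Volume = 31.64 × 33.1×10⁻⁴ cm = 0.1047 cm³
m(Zn) = 0.1047 × 7.14 = 0.7476 g
n(Zn) = 0.7476 / 65.38 = 0.01143 mol; n(e⁻) = 2 × 0.01143 = 0.02286 mol
Q = 0.02286 × 96500 = 2206 C
t = 2206 / 0.0983 = 22440 s = 374 min

374 min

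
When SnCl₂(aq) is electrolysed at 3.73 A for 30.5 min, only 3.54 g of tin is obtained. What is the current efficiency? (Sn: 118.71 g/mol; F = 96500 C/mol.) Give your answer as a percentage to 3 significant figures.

Q = 3.73 × 1830 = 6826 C
n(e⁻) = 6826 / 96500 = 0.07074 mol
Sn²⁺ + 2e⁻ → Sn, so theoretical n(Sn) = 0.03537 mol → 4.199 g
Efficiency = 3.54 / 4.199 = 0.8431 = 84.3%

84.3%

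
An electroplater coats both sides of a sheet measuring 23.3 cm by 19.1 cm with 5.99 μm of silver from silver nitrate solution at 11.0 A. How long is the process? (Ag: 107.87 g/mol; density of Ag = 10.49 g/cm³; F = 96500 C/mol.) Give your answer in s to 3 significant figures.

Plated area = 2 × 23.3 × 19.1 = 890.1 cm²
Volume = 890.1 × 5.99×10⁻⁴ cm = 0.5332 cm³
m(Ag) = 0.5332 × 10.49 = 5.593 g
n(Ag) = 5.593 / 107.87 = 0.05185 mol; n(e⁻) = 0.05185 mol
Q = 0.05185 × 96500 = 5004 C
t = 5004 / 11.0 = 454.9 s

455 s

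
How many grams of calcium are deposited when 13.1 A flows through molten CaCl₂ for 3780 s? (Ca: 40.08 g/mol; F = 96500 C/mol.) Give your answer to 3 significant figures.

10.3 g

Q = 13.1 A × 3780 s = 49520 C
Moles of electrons = 49520 / 96500 = 0.5132 mol
Ca²⁺ + 2e⁻ → Ca, so n(Ca) = 0.5132 / 2 = 0.2566 mol
m = 0.2566 × 40.08 = 10.3 g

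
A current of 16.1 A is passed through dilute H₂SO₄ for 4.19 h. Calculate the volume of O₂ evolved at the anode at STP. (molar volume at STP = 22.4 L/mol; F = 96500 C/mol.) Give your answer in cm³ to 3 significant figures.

14100 cm³

Q = 16.1 A × 15084 s = 2.429×10^5 C
n(e⁻) = Q/F = 2.429×10^5/96500 = 2.517 mol
2H₂O → O₂ + 4H⁺ + 4e⁻, so n(O₂) = 2.517 / 4 = 0.6293 mol
V = 0.6293 × 22.4 = 14.10 L
= 14100 cm³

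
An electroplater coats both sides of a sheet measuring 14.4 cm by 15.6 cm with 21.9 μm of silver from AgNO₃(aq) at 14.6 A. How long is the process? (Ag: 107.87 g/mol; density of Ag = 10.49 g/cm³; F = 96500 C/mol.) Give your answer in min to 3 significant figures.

10.5 min

Plated area = 2 × 14.4 × 15.6 = 449.3 cm²
Volume = 449.3 × 21.9×10⁻⁴ cm = 0.9840 cm³
m(Ag) = 0.9840 × 10.49 = 10.32 g
n(Ag) = 10.32 / 107.87 = 0.09567 mol; n(e⁻) = 0.09567 mol
Q = 0.09567 × 96500 = 9232 C
t = 9232 / 14.6 = 632.3 s = 10.5 min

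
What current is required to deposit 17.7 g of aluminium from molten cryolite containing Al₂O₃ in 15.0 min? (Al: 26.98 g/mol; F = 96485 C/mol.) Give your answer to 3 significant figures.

211 A

n(Al) = 17.7 / 26.98 = 0.6560 mol
Al³⁺ + 3e⁻ → Al, so n(e⁻) = 3 × 0.6560 = 1.968 mol
Q = 1.968 × 96485 = 1.899×10^5 C
I = Q / t = 1.899×10^5 / 900 s = 211 A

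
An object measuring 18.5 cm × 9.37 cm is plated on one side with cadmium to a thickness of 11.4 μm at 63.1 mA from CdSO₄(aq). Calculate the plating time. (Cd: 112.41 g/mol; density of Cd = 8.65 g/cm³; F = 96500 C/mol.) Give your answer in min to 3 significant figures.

Plated area = 18.5 × 9.37 = 173.3 cm²
Volume = 173.3 × 11.4×10⁻⁴ cm = 0.1976 cm³
m(Cd) = 0.1976 × 8.65 = 1.709 g
n(Cd) = 1.709 / 112.41 = 0.01520 mol; n(e⁻) = 2 × 0.01520 = 0.03040 mol
Q = 0.03040 × 96500 = 2934 C
t = 2934 / 0.0631 = 46500 s = 775 min

775 min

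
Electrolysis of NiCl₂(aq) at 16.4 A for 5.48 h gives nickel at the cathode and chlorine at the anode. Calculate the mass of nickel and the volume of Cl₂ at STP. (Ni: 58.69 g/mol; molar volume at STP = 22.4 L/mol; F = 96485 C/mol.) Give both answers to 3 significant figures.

98.4 g Ni; 37.6 L Cl₂

Q = 16.4 × 19728 = 3.235×10^5 C; n(e⁻) = 3.235×10^5 / 96485 = 3.353 mol
Cathode: Ni²⁺ + 2e⁻ → Ni → n(Ni) = 3.353/2 = 1.677 mol → 98.4 g
Anode: 2Cl⁻ → Cl₂ + 2e⁻ → n(Cl₂) = 3.353/2 = 1.677 mol → 37.6 L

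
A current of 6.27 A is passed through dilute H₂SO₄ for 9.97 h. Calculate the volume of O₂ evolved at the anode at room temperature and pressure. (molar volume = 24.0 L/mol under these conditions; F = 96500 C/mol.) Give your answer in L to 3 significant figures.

Q = 6.27 A × 35892 s = 2.250×10^5 C
Moles of electrons = 2.250×10^5 / 96500 = 2.332 mol
2H₂O → O₂ + 4H⁺ + 4e⁻, so n(O₂) = 2.332 / 4 = 0.5830 mol
V = 0.5830 × 24.0 = 13.99 L

14.0 L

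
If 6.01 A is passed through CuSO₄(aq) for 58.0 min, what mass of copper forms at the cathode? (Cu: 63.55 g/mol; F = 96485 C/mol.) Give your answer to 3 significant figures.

6.89 g

Q = It = 6.01 × 3480 = 20910 C
n(e⁻) = 20910 / 96485 = 0.2167 mol
Cu²⁺ + 2e⁻ → Cu, so n(Cu) = 0.2167 / 2 = 0.1084 mol
m = 0.1084 × 63.55 = 6.89 g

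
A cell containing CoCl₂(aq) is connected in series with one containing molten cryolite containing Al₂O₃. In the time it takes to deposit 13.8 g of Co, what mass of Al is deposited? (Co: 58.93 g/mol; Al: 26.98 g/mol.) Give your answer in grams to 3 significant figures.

4.21 g

n(Co) = 13.8 / 58.93 = 0.2342 mol
Co²⁺ + 2e⁻ → Co, so n(e⁻) = 2 × 0.2342 = 0.4684 mol
The cells are in series, so the same charge (and hence the same n(e⁻) = 0.4684 mol) passes through both.
Al³⁺ + 3e⁻ → Al, so n(Al) = 0.4684 / 3 = 0.1561 mol
m(Al) = 0.1561 × 26.98 = 4.21 g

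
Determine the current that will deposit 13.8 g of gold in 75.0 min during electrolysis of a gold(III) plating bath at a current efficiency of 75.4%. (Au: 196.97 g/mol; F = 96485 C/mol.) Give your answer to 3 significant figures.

n(Au) = 13.8 / 196.97 = 0.07006 mol
Au³⁺ + 3e⁻ → Au, so n(e⁻) = 3 × 0.07006 = 0.2102 mol
Q = 0.2102 × 96485 / 0.754 = 26900 C
I = Q / t = 26900 / 4500 s = 5.98 A

5.98 A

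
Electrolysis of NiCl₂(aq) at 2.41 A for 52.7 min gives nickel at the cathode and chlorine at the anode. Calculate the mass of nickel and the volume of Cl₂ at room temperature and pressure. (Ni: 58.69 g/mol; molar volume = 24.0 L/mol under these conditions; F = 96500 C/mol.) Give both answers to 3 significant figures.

Q = 2.41 × 3162 = 7620 C; n(e⁻) = 7620 / 96500 = 0.07896 mol
Cathode: Ni²⁺ + 2e⁻ → Ni → n(Ni) = 0.07896/2 = 0.03948 mol → 2.32 g
Anode: 2Cl⁻ → Cl₂ + 2e⁻ → n(Cl₂) = 0.07896/2 = 0.03948 mol → 0.948 L

2.32 g Ni; 0.948 L Cl₂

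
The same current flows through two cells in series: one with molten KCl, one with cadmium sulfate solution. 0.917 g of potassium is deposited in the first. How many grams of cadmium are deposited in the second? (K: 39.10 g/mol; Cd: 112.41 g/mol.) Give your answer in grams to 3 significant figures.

1.32 g

n(K) = 0.917 / 39.10 = 0.02345 mol
K⁺ + e⁻ → K, so n(e⁻) = 0.02345 mol
The cells are in series, so the same charge (and hence the same n(e⁻) = 0.02345 mol) passes through both.
Cd²⁺ + 2e⁻ → Cd, so n(Cd) = 0.02345 / 2 = 0.01173 mol
m(Cd) = 0.01173 × 112.41 = 1.32 g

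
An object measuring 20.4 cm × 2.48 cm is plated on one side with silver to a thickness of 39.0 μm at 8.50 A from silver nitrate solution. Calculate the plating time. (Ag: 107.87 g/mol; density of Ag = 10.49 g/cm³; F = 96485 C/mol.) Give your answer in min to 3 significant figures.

Plated area = 20.4 × 2.48 = 50.59 cm²
Volume = 50.59 × 39.0×10⁻⁴ cm = 0.1973 cm³
m(Ag) = 0.1973 × 10.49 = 2.070 g
n(Ag) = 2.070 / 107.87 = 0.01919 mol; n(e⁻) = 0.01919 mol
Q = 0.01919 × 96485 = 1852 C
t = 1852 / 8.50 = 217.9 s = 3.63 min

3.63 min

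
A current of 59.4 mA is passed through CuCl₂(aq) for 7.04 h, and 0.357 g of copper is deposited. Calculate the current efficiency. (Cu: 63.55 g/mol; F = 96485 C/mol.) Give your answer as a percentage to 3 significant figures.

Q = 0.0594 × 25344 = 1505 C
n(e⁻) = 1505 / 96485 = 0.01560 mol
Cu²⁺ + 2e⁻ → Cu, so theoretical n(Cu) = 0.007800 mol → 0.4957 g
Efficiency = 0.357 / 0.4957 = 0.7202 = 72.0%

72.0%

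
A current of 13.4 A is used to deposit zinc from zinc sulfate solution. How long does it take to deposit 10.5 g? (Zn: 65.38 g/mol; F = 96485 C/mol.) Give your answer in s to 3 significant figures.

n(Zn) = 10.5 / 65.38 = 0.1606 mol
Zn²⁺ + 2e⁻ → Zn, so n(e⁻) = 2 × 0.1606 = 0.3212 mol
Q = 0.3212 × 96485 = 30990 C
t = Q / I = 30990 / 13.4 = 2313 s

2310 s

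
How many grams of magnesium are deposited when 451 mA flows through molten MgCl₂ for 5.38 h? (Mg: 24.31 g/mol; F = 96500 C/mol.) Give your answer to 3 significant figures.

1.10 g

Q = 0.451 A × 19368 s = 8735 C
Moles of electrons = 8735 / 96500 = 0.09052 mol
Mg²⁺ + 2e⁻ → Mg, so n(Mg) = 0.09052 / 2 = 0.04526 mol
m = 0.04526 × 24.31 = 1.10 g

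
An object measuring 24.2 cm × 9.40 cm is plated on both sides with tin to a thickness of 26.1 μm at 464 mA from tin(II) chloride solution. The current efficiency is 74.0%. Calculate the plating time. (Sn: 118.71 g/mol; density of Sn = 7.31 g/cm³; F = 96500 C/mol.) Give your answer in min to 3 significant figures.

685 min

Plated area = 2 × 24.2 × 9.40 = 455.0 cm²
Volume = 455.0 × 26.1×10⁻⁴ cm = 1.188 cm³
m(Sn) = 1.188 × 7.31 = 8.684 g
n(Sn) = 8.684 / 118.71 = 0.07315 mol; n(e⁻) = 2 × 0.07315 = 0.1463 mol
Q = 0.1463 × 96500 / 0.740 = 19080 C
t = 19080 / 0.464 = 41120 s = 685 min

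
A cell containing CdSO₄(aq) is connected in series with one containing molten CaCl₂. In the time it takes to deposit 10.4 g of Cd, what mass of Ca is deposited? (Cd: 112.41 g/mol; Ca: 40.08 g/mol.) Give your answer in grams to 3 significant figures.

n(Cd) = 10.4 / 112.41 = 0.09252 mol
Cd²⁺ + 2e⁻ → Cd, so n(e⁻) = 2 × 0.09252 = 0.1850 mol
Same current for the same time ⇒ same n(e⁻) = 0.1850 mol in both cells.
Ca²⁺ + 2e⁻ → Ca, so n(Ca) = 0.1850 / 2 = 0.09250 mol
m(Ca) = 0.09250 × 40.08 = 3.71 g

3.71 g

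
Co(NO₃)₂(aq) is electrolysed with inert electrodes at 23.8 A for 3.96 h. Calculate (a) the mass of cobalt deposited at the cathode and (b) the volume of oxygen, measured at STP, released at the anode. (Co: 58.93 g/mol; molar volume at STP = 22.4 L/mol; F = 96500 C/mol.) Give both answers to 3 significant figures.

Q = 23.8 × 14256 = 3.393×10^5 C; n(e⁻) = 3.393×10^5 / 96500 = 3.516 mol
Cathode: Co²⁺ + 2e⁻ → Co → n(Co) = 3.516/2 = 1.758 mol → 104 g
Anode: 2H₂O → O₂ + 4H⁺ + 4e⁻ → n(O₂) = 3.516/4 = 0.8790 mol → 19.7 L

104 g Co; 19.7 L O₂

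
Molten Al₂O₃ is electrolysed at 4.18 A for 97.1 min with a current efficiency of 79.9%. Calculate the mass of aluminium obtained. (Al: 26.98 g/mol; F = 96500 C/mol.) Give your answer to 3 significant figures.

1.81 g

Q = 4.18 × 5826 = 24350 C
n(e⁻) = 24350 / 96500 = 0.2523 mol
Al³⁺ + 3e⁻ → Al, so theoretical m(Al) = 0.08410 × 26.98 = 2.269 g
Actual mass = 79.9% × 2.269 = 1.81 g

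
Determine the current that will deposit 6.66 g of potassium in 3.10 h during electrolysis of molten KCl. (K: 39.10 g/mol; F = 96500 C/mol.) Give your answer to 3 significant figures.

1.47 A

n(K) = 6.66 / 39.10 = 0.1703 mol
K⁺ + e⁻ → K, so n(e⁻) = 0.1703 mol
Q = 0.1703 × 96500 = 16430 C
I = Q / t = 16430 / 11160 s = 1.47 A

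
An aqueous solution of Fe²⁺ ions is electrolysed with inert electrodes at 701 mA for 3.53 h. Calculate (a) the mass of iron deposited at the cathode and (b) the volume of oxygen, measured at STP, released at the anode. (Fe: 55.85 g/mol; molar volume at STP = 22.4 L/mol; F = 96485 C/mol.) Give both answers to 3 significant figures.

2.58 g Fe; 0.517 L O₂

Q = 0.701 × 12708 = 8908 C; n(e⁻) = 8908 / 96485 = 0.09233 mol
Cathode: Fe²⁺ + 2e⁻ → Fe → n(Fe) = 0.09233/2 = 0.04617 mol → 2.58 g
Anode: 2H₂O → O₂ + 4H⁺ + 4e⁻ → n(O₂) = 0.09233/4 = 0.02308 mol → 0.517 L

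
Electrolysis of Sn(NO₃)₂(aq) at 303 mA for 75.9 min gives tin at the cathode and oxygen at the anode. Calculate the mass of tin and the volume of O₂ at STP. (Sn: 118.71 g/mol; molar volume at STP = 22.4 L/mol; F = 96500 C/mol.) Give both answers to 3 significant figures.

0.849 g Sn; 0.0801 L O₂

Q = 0.303 × 4554 = 1380 C; n(e⁻) = 1380 / 96500 = 0.01430 mol
Cathode: Sn²⁺ + 2e⁻ → Sn → n(Sn) = 0.01430/2 = 0.007150 mol → 0.849 g
Anode: 2H₂O → O₂ + 4H⁺ + 4e⁻ → n(O₂) = 0.01430/4 = 0.003575 mol → 0.0801 L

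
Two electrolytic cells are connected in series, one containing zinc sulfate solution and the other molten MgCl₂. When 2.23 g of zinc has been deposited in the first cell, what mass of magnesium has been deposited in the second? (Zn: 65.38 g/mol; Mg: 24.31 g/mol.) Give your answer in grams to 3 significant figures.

0.829 g

n(Zn) = 2.23 / 65.38 = 0.03411 mol
Zn²⁺ + 2e⁻ → Zn, so n(e⁻) = 2 × 0.03411 = 0.06822 mol
The cells are in series, so the same charge (and hence the same n(e⁻) = 0.06822 mol) passes through both.
Mg²⁺ + 2e⁻ → Mg, so n(Mg) = 0.06822 / 2 = 0.03411 mol
m(Mg) = 0.03411 × 24.31 = 0.829 g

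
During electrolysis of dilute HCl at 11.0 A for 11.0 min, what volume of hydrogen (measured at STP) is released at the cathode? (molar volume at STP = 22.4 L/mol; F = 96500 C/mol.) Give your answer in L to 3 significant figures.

Q = It = 11.0 × 660 = 7260 C
Moles of electrons = 7260 / 96500 = 0.07523 mol
2H⁺ + 2e⁻ → H₂, so n(H₂) = 0.07523 / 2 = 0.03762 mol
V = 0.03762 × 22.4 = 0.8427 L

0.843 L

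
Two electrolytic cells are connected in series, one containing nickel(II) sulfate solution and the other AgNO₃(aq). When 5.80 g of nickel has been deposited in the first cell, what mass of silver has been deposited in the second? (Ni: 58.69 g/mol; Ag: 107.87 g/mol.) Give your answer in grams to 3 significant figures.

n(Ni) = 5.80 / 58.69 = 0.09882 mol
Ni²⁺ + 2e⁻ → Ni, so n(e⁻) = 2 × 0.09882 = 0.1976 mol
The cells are in series, so the same charge (and hence the same n(e⁻) = 0.1976 mol) passes through both.
Ag⁺ + e⁻ → Ag, so n(Ag) = 0.1976 mol
m(Ag) = 0.1976 × 107.87 = 21.3 g

21.3 g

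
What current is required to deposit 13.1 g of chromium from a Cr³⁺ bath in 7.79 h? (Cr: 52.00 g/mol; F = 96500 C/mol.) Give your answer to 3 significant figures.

2.60 A

n(Cr) = 13.1 / 52.00 = 0.2519 mol
Cr³⁺ + 3e⁻ → Cr, so n(e⁻) = 3 × 0.2519 = 0.7557 mol
Q = 0.7557 × 96500 = 72930 C
I = Q / t = 72930 / 28044 s = 2.60 A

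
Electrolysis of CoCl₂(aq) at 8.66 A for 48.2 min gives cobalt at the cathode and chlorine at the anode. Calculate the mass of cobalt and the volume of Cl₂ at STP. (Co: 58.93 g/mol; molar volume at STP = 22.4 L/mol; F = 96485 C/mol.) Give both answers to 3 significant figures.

Q = 8.66 × 2892 = 25040 C; n(e⁻) = 25040 / 96485 = 0.2595 mol
Cathode: Co²⁺ + 2e⁻ → Co → n(Co) = 0.2595/2 = 0.1298 mol → 7.65 g
Anode: 2Cl⁻ → Cl₂ + 2e⁻ → n(Cl₂) = 0.2595/2 = 0.1298 mol → 2.91 L

7.65 g Co; 2.91 L Cl₂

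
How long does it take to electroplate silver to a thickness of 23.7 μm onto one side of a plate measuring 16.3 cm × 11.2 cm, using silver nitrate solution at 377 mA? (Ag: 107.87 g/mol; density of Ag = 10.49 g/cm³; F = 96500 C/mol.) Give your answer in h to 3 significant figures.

2.99 h

Plated area = 16.3 × 11.2 = 182.6 cm²
Volume = 182.6 × 23.7×10⁻⁴ cm = 0.4328 cm³
m(Ag) = 0.4328 × 10.49 = 4.540 g
n(Ag) = 4.540 / 107.87 = 0.04209 mol; n(e⁻) = 0.04209 mol
Q = 0.04209 × 96500 = 4062 C
t = 4062 / 0.377 = 10770 s = 2.99 h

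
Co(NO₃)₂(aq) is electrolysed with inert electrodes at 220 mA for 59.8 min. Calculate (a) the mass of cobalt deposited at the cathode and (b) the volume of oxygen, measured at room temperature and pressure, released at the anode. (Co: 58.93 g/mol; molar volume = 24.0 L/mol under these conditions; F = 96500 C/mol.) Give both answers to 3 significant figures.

0.241 g Co; 0.0491 L O₂

Q = 0.220 × 3588 = 789.4 C; n(e⁻) = 789.4 / 96500 = 0.008180 mol
Cathode: Co²⁺ + 2e⁻ → Co → n(Co) = 0.008180/2 = 0.004090 mol → 0.241 g
Anode: 2H₂O → O₂ + 4H⁺ + 4e⁻ → n(O₂) = 0.008180/4 = 0.002045 mol → 0.0491 L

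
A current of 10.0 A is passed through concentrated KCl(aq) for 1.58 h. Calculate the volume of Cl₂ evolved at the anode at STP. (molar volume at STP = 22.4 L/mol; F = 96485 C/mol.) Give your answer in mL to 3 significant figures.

6600 mL

Q = 10.0 A × 5688 s = 56880 C
n(e⁻) = Q/F = 56880/96485 = 0.5895 mol
2Cl⁻ → Cl₂ + 2e⁻, so n(Cl₂) = 0.5895 / 2 = 0.2948 mol
V = 0.2948 × 22.4 = 6.604 L
= 6600 mL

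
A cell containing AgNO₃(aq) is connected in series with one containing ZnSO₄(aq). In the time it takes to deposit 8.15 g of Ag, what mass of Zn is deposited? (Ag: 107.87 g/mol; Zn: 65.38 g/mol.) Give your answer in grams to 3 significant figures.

n(Ag) = 8.15 / 107.87 = 0.07555 mol
Ag⁺ + e⁻ → Ag, so n(e⁻) = 0.07555 mol
In series, the same 0.07555 mol of electrons flows through the second cell.
Zn²⁺ + 2e⁻ → Zn, so n(Zn) = 0.07555 / 2 = 0.03778 mol
m(Zn) = 0.03778 × 65.38 = 2.47 g

2.47 g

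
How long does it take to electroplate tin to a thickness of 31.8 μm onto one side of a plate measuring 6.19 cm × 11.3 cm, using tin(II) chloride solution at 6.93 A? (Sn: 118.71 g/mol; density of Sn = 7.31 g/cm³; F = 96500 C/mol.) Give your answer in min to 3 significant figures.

Plated area = 6.19 × 11.3 = 69.95 cm²
Volume = 69.95 × 31.8×10⁻⁴ cm = 0.2224 cm³
m(Sn) = 0.2224 × 7.31 = 1.626 g
n(Sn) = 1.626 / 118.71 = 0.01370 mol; n(e⁻) = 2 × 0.01370 = 0.02740 mol
Q = 0.02740 × 96500 = 2644 C
t = 2644 / 6.93 = 381.5 s = 6.36 min

6.36 min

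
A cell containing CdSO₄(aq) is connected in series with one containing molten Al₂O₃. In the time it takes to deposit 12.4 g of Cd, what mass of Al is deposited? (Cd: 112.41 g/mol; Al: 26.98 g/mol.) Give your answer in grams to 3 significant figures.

1.98 g

n(Cd) = 12.4 / 112.41 = 0.1103 mol
Cd²⁺ + 2e⁻ → Cd, so n(e⁻) = 2 × 0.1103 = 0.2206 mol
Since the cells are in series, n(e⁻) in the Al cell is also 0.2206 mol.
Al³⁺ + 3e⁻ → Al, so n(Al) = 0.2206 / 3 = 0.07353 mol
m(Al) = 0.07353 × 26.98 = 1.98 g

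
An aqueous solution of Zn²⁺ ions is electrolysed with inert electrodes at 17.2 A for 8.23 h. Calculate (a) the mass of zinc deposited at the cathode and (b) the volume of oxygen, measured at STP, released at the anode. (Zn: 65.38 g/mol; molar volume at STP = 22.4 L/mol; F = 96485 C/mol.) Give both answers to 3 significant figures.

Q = 17.2 × 29628 = 5.096×10^5 C; n(e⁻) = 5.096×10^5 / 96485 = 5.282 mol
Cathode: Zn²⁺ + 2e⁻ → Zn → n(Zn) = 5.282/2 = 2.641 mol → 173 g
Anode: 2H₂O → O₂ + 4H⁺ + 4e⁻ → n(O₂) = 5.282/4 = 1.321 mol → 29.6 L

173 g Zn; 29.6 L O₂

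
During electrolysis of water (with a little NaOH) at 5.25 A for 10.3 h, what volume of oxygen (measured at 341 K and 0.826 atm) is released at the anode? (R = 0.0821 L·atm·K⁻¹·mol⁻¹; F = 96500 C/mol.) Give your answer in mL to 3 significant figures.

17100 mL

Q = 5.25 A × 37080 s = 1.947×10^5 C
n(e⁻) = 1.947×10^5 / 96500 = 2.018 mol
2H₂O → O₂ + 4H⁺ + 4e⁻, so n(O₂) = 2.018 / 4 = 0.5045 mol
V = nRT/P = 0.5045 × 0.0821 × 341 / 0.826 = 17.10 L
= 17100 mL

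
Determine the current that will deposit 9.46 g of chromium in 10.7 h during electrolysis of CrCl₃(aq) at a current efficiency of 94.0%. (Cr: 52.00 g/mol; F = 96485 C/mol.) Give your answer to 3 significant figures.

n(Cr) = 9.46 / 52.00 = 0.1819 mol
Cr³⁺ + 3e⁻ → Cr, so n(e⁻) = 3 × 0.1819 = 0.5457 mol
Q = 0.5457 × 96485 / 0.940 = 56010 C
I = Q / t = 56010 / 38520 s = 1.45 A

1.45 A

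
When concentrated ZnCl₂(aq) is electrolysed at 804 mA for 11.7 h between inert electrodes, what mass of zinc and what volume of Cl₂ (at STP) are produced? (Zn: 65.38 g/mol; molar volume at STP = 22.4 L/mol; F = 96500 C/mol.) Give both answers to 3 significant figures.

11.5 g Zn; 3.93 L Cl₂

Q = 0.804 × 42120 = 33860 C; n(e⁻) = 33860 / 96500 = 0.3509 mol
Cathode: Zn²⁺ + 2e⁻ → Zn → n(Zn) = 0.3509/2 = 0.1755 mol → 11.5 g
Anode: 2Cl⁻ → Cl₂ + 2e⁻ → n(Cl₂) = 0.3509/2 = 0.1755 mol → 3.93 L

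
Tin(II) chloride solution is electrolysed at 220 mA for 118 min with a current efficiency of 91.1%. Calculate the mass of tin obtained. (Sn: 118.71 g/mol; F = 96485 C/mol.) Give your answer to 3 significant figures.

Q = 0.220 × 7080 = 1558 C
n(e⁻) = 1558 / 96485 = 0.01615 mol
Sn²⁺ + 2e⁻ → Sn, so theoretical m(Sn) = 0.008075 × 118.71 = 0.9586 g
Actual mass = 91.1% × 0.9586 = 0.873 g

0.873 g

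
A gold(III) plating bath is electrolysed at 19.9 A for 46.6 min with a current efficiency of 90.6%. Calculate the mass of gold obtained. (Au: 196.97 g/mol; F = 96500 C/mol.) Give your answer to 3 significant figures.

Q = 19.9 × 2796 = 55640 C
n(e⁻) = 55640 / 96500 = 0.5766 mol
Au³⁺ + 3e⁻ → Au, so theoretical m(Au) = 0.1922 × 196.97 = 37.86 g
Actual mass = 90.6% × 37.86 = 34.3 g

34.3 g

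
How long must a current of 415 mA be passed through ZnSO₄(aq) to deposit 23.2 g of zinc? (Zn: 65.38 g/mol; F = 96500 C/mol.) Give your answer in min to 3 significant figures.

2750 min

n(Zn) = 23.2 / 65.38 = 0.3548 mol
Zn²⁺ + 2e⁻ → Zn, so n(e⁻) = 2 × 0.3548 = 0.7096 mol
Q = 0.7096 × 96500 = 68480 C
t = Q / I = 68480 / 0.415 = 1.650×10^5 s = 2750 min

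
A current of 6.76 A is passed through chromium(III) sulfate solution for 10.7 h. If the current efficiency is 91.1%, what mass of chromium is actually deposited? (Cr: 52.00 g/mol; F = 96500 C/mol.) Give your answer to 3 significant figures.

42.6 g

Q = 6.76 × 38520 = 2.604×10^5 C
n(e⁻) = 2.604×10^5 / 96500 = 2.698 mol
Cr³⁺ + 3e⁻ → Cr, so theoretical m(Cr) = 0.8993 × 52.00 = 46.76 g
Actual mass = 91.1% × 46.76 = 42.6 g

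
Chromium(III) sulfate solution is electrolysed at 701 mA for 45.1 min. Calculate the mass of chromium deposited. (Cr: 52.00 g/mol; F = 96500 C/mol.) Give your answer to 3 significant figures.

Q = It = 0.701 × 2706 = 1897 C
n(e⁻) = Q/F = 1897/96500 = 0.01966 mol
Cr³⁺ + 3e⁻ → Cr, so n(Cr) = 0.01966 / 3 = 0.006553 mol
m = 0.006553 × 52.00 = 0.341 g

0.341 g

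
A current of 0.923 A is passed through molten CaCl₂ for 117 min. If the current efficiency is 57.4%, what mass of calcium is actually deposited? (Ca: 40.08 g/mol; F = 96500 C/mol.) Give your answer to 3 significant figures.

Q = 0.923 × 7020 = 6479 C
n(e⁻) = 6479 / 96500 = 0.06714 mol
Ca²⁺ + 2e⁻ → Ca, so theoretical m(Ca) = 0.03357 × 40.08 = 1.345 g
Actual mass = 57.4% × 1.345 = 0.772 g

0.772 g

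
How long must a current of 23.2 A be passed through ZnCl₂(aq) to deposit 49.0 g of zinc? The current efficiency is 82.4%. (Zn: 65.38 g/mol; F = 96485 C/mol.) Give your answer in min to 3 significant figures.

126 min

n(Zn) = 49.0 / 65.38 = 0.7495 mol
Zn²⁺ + 2e⁻ → Zn, so n(e⁻) = 2 × 0.7495 = 1.499 mol
Q = 1.499 × 96485 / 0.824 = 1.755×10^5 C
t = Q / I = 1.755×10^5 / 23.2 = 7565 s = 126 min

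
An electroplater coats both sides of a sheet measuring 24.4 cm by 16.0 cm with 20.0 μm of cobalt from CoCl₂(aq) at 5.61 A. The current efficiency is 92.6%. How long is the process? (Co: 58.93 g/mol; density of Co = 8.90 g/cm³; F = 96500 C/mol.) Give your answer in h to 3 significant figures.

2.43 h

Plated area = 2 × 24.4 × 16.0 = 780.8 cm²
Volume = 780.8 × 20.0×10⁻⁴ cm = 1.562 cm³
m(Co) = 1.562 × 8.90 = 13.90 g
n(Co) = 13.90 / 58.93 = 0.2359 mol; n(e⁻) = 2 × 0.2359 = 0.4718 mol
Q = 0.4718 × 96500 / 0.926 = 49170 C
t = 49170 / 5.61 = 8765 s = 2.43 h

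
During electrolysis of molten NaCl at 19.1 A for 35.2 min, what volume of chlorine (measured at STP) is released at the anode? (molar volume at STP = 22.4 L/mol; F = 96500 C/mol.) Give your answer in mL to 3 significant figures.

4680 mL

Charge passed = 19.1 × 2112 = 40340 C
Moles of electrons = 40340 / 96500 = 0.4180 mol
2Cl⁻ → Cl₂ + 2e⁻, so n(Cl₂) = 0.4180 / 2 = 0.2090 mol
V = 0.2090 × 22.4 = 4.682 L
= 4680 mL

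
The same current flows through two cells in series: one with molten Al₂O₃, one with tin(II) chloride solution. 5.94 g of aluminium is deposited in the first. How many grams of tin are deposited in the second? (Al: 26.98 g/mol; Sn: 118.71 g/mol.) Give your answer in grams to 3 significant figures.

39.2 g

n(Al) = 5.94 / 26.98 = 0.2202 mol
Al³⁺ + 3e⁻ → Al, so n(e⁻) = 3 × 0.2202 = 0.6606 mol
Same current for the same time ⇒ same n(e⁻) = 0.6606 mol in both cells.
Sn²⁺ + 2e⁻ → Sn, so n(Sn) = 0.6606 / 2 = 0.3303 mol
m(Sn) = 0.3303 × 118.71 = 39.2 g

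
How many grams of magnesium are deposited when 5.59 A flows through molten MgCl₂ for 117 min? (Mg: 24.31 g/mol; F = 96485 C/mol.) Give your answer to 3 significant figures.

Q = 5.59 A × 7020 s = 39240 C
n(e⁻) = Q/F = 39240/96485 = 0.4067 mol
Mg²⁺ + 2e⁻ → Mg, so n(Mg) = 0.4067 / 2 = 0.2034 mol
m = 0.2034 × 24.31 = 4.94 g

4.94 g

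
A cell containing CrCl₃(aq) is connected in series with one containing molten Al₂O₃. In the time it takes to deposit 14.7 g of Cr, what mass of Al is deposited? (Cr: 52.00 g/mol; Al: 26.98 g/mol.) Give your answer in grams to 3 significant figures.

n(Cr) = 14.7 / 52.00 = 0.2827 mol
Cr³⁺ + 3e⁻ → Cr, so n(e⁻) = 3 × 0.2827 = 0.8481 mol
The cells are in series, so the same charge (and hence the same n(e⁻) = 0.8481 mol) passes through both.
Al³⁺ + 3e⁻ → Al, so n(Al) = 0.8481 / 3 = 0.2827 mol
m(Al) = 0.2827 × 26.98 = 7.63 g

7.63 g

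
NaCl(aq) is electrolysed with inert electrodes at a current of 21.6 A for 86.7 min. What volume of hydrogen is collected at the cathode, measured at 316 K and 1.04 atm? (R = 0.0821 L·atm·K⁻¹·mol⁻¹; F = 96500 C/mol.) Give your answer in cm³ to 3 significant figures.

14500 cm³

Q = It = 21.6 × 5202 = 1.124×10^5 C
Moles of electrons = 1.124×10^5 / 96500 = 1.165 mol
2H⁺ + 2e⁻ → H₂, so n(H₂) = 1.165 / 2 = 0.5825 mol
V = nRT/P = 0.5825 × 0.0821 × 316 / 1.04 = 14.53 L
= 14500 cm³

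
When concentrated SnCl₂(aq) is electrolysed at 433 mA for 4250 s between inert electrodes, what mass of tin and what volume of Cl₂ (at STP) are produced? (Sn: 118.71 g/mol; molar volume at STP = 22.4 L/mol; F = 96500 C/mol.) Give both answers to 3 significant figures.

1.13 g Sn; 0.214 L Cl₂

Q = 0.433 × 4250 = 1840 C; n(e⁻) = 1840 / 96500 = 0.01907 mol
Cathode: Sn²⁺ + 2e⁻ → Sn → n(Sn) = 0.01907/2 = 0.009535 mol → 1.13 g
Anode: 2Cl⁻ → Cl₂ + 2e⁻ → n(Cl₂) = 0.01907/2 = 0.009535 mol → 0.214 L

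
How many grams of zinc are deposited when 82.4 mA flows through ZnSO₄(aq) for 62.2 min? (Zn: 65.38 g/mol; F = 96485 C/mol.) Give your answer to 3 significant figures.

Charge passed = 0.0824 × 3732 = 307.5 C
Moles of electrons = 307.5 / 96485 = 0.003187 mol
Zn²⁺ + 2e⁻ → Zn, so n(Zn) = 0.003187 / 2 = 0.001594 mol
m = 0.001594 × 65.38 = 0.104 g

0.104 g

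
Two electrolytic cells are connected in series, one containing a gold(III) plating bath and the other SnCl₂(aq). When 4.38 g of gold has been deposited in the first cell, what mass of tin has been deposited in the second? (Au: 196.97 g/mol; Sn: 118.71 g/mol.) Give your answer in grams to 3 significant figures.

3.96 g

n(Au) = 4.38 / 196.97 = 0.02224 mol
Au³⁺ + 3e⁻ → Au, so n(e⁻) = 3 × 0.02224 = 0.06672 mol
In series, the same 0.06672 mol of electrons flows through the second cell.
Sn²⁺ + 2e⁻ → Sn, so n(Sn) = 0.06672 / 2 = 0.03336 mol
m(Sn) = 0.03336 × 118.71 = 3.96 g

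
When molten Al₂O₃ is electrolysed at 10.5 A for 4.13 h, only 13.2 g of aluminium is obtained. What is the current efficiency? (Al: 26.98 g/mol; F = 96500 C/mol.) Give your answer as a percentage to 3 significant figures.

Q = 10.5 × 14868 = 1.561×10^5 C
n(e⁻) = 1.561×10^5 / 96500 = 1.618 mol
Al³⁺ + 3e⁻ → Al, so theoretical n(Al) = 0.5393 mol → 14.55 g
Efficiency = 13.2 / 14.55 = 0.9072 = 90.7%

90.7%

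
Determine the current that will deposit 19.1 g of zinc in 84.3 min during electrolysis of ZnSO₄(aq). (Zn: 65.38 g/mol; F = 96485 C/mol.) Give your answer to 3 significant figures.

11.1 A

n(Zn) = 19.1 / 65.38 = 0.2921 mol
Zn²⁺ + 2e⁻ → Zn, so n(e⁻) = 2 × 0.2921 = 0.5842 mol
Q = 0.5842 × 96485 = 56370 C
I = Q / t = 56370 / 5058 s = 11.1 A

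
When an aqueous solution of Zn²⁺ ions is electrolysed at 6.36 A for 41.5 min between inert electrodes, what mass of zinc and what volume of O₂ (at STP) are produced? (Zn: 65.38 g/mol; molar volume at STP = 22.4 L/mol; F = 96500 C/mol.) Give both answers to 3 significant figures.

Q = 6.36 × 2490 = 15840 C; n(e⁻) = 15840 / 96500 = 0.1641 mol
Cathode: Zn²⁺ + 2e⁻ → Zn → n(Zn) = 0.1641/2 = 0.08205 mol → 5.36 g
Anode: 2H₂O → O₂ + 4H⁺ + 4e⁻ → n(O₂) = 0.1641/4 = 0.04103 mol → 0.919 L

5.36 g Zn; 0.919 L O₂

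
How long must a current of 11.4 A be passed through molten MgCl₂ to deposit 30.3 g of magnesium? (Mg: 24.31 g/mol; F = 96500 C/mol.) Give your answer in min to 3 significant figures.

352 min

n(Mg) = 30.3 / 24.31 = 1.246 mol
Mg²⁺ + 2e⁻ → Mg, so n(e⁻) = 2 × 1.246 = 2.492 mol
Q = 2.492 × 96500 = 2.405×10^5 C
t = Q / I = 2.405×10^5 / 11.4 = 21100 s = 352 min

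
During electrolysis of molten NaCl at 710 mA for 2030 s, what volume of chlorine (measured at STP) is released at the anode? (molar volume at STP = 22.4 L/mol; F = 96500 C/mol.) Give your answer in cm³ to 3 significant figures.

Q = It = 0.710 × 2030 = 1441 C
Moles of electrons = 1441 / 96500 = 0.01493 mol
2Cl⁻ → Cl₂ + 2e⁻, so n(Cl₂) = 0.01493 / 2 = 0.007465 mol
V = 0.007465 × 22.4 = 0.1672 L
= 167 cm³

167 cm³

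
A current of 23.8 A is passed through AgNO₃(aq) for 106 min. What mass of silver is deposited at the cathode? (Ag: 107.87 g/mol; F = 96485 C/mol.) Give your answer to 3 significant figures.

Q = 23.8 A × 6360 s = 1.514×10^5 C
n(e⁻) = 1.514×10^5 / 96485 = 1.569 mol
Ag⁺ + e⁻ → Ag, so n(Ag) = 1.569 mol
m = 1.569 × 107.87 = 169 g

169 g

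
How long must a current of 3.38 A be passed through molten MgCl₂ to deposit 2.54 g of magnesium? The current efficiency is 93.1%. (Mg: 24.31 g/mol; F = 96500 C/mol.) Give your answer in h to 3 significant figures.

1.78 h

n(Mg) = 2.54 / 24.31 = 0.1045 mol
Mg²⁺ + 2e⁻ → Mg, so n(e⁻) = 2 × 0.1045 = 0.2090 mol
Q = 0.2090 × 96500 / 0.931 = 21660 C
t = Q / I = 21660 / 3.38 = 6408 s = 1.78 h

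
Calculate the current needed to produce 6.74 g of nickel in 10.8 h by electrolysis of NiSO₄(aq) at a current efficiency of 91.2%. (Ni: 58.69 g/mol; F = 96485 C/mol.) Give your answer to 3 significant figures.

n(Ni) = 6.74 / 58.69 = 0.1148 mol
Ni²⁺ + 2e⁻ → Ni, so n(e⁻) = 2 × 0.1148 = 0.2296 mol
Q = 0.2296 × 96485 / 0.912 = 24290 C
I = Q / t = 24290 / 38880 s = 0.625 A

0.625 A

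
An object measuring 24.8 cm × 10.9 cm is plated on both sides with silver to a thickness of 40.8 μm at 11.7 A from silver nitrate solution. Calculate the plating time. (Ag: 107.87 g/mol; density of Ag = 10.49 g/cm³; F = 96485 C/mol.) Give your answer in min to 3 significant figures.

29.5 min

Plated area = 2 × 24.8 × 10.9 = 540.6 cm²
Volume = 540.6 × 40.8×10⁻⁴ cm = 2.206 cm³
m(Ag) = 2.206 × 10.49 = 23.14 g
n(Ag) = 23.14 / 107.87 = 0.2145 mol; n(e⁻) = 0.2145 mol
Q = 0.2145 × 96485 = 20700 C
t = 20700 / 11.7 = 1769 s = 29.5 min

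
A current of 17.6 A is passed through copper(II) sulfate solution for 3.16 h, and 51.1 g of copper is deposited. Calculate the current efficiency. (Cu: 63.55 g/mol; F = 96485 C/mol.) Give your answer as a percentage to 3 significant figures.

77.5%

Q = 17.6 × 11376 = 2.002×10^5 C
n(e⁻) = 2.002×10^5 / 96485 = 2.075 mol
Cu²⁺ + 2e⁻ → Cu, so theoretical n(Cu) = 1.038 mol → 65.96 g
Efficiency = 51.1 / 65.96 = 0.7747 = 77.5%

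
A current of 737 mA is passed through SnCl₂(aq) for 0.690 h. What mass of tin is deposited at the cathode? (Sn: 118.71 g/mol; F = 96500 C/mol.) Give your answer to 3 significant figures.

1.13 g

Q = 0.737 A × 2484 s = 1831 C
n(e⁻) = Q/F = 1831/96500 = 0.01897 mol
Sn²⁺ + 2e⁻ → Sn, so n(Sn) = 0.01897 / 2 = 0.009485 mol
m = 0.009485 × 118.71 = 1.13 g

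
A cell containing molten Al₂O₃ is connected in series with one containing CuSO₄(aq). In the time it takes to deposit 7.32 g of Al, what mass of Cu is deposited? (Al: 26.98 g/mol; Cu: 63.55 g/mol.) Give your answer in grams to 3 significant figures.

n(Al) = 7.32 / 26.98 = 0.2713 mol
Al³⁺ + 3e⁻ → Al, so n(e⁻) = 3 × 0.2713 = 0.8139 mol
The cells are in series, so the same charge (and hence the same n(e⁻) = 0.8139 mol) passes through both.
Cu²⁺ + 2e⁻ → Cu, so n(Cu) = 0.8139 / 2 = 0.4070 mol
m(Cu) = 0.4070 × 63.55 = 25.9 g

25.9 g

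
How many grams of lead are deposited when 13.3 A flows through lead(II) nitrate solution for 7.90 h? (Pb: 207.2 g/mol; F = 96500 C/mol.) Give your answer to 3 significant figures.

406 g

Charge passed = 13.3 × 28440 = 3.783×10^5 C
Moles of electrons = 3.783×10^5 / 96500 = 3.920 mol
Pb²⁺ + 2e⁻ → Pb, so n(Pb) = 3.920 / 2 = 1.960 mol
m = 1.960 × 207.2 = 406 g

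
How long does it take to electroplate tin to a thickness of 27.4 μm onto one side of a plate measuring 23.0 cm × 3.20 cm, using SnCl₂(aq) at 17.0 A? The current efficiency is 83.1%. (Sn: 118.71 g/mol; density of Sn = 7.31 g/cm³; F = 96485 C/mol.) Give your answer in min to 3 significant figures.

Plated area = 23.0 × 3.20 = 73.60 cm²
Volume = 73.60 × 27.4×10⁻⁴ cm = 0.2017 cm³
m(Sn) = 0.2017 × 7.31 = 1.474 g
n(Sn) = 1.474 / 118.71 = 0.01242 mol; n(e⁻) = 2 × 0.01242 = 0.02484 mol
Q = 0.02484 × 96485 / 0.831 = 2884 C
t = 2884 / 17.0 = 169.6 s = 2.83 min

2.83 min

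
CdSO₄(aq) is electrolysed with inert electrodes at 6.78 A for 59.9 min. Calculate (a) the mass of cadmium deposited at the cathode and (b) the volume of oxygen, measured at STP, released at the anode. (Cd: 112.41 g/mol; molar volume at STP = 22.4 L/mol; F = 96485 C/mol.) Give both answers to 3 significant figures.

Q = 6.78 × 3594 = 24370 C; n(e⁻) = 24370 / 96485 = 0.2526 mol
Cathode: Cd²⁺ + 2e⁻ → Cd → n(Cd) = 0.2526/2 = 0.1263 mol → 14.2 g
Anode: 2H₂O → O₂ + 4H⁺ + 4e⁻ → n(O₂) = 0.2526/4 = 0.06315 mol → 1.41 L

14.2 g Cd; 1.41 L O₂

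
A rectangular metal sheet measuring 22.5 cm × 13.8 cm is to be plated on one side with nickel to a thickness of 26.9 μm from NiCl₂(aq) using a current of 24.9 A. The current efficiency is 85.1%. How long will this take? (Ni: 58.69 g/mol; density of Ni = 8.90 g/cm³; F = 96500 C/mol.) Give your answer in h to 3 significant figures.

0.320 h

Plated area = 22.5 × 13.8 = 310.5 cm²
Volume = 310.5 × 26.9×10⁻⁴ cm = 0.8352 cm³
m(Ni) = 0.8352 × 8.90 = 7.433 g
n(Ni) = 7.433 / 58.69 = 0.1266 mol; n(e⁻) = 2 × 0.1266 = 0.2532 mol
Q = 0.2532 × 96500 / 0.851 = 28710 C
t = 28710 / 24.9 = 1153 s = 0.320 h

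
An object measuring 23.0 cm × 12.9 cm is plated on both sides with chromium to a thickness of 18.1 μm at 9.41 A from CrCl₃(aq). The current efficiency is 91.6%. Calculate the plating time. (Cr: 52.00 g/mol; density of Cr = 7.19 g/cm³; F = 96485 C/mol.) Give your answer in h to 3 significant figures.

1.39 h

Plated area = 2 × 23.0 × 12.9 = 593.4 cm²
Volume = 593.4 × 18.1×10⁻⁴ cm = 1.074 cm³
m(Cr) = 1.074 × 7.19 = 7.722 g
n(Cr) = 7.722 / 52.00 = 0.1485 mol; n(e⁻) = 3 × 0.1485 = 0.4455 mol
Q = 0.4455 × 96485 / 0.916 = 46930 C
t = 46930 / 9.41 = 4987 s = 1.39 h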